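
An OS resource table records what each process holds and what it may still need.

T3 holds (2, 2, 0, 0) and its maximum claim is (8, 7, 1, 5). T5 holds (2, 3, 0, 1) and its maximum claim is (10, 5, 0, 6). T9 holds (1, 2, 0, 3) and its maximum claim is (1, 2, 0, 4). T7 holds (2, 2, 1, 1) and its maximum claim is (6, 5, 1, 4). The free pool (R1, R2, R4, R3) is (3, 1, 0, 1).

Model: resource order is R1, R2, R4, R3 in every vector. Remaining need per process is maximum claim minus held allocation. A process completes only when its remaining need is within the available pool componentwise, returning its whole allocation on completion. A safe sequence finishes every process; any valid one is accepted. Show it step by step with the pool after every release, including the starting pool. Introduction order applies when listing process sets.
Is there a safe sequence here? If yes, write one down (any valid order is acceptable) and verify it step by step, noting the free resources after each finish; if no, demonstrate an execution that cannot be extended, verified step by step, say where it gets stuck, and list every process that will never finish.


SAFE, for example via the order T9, T7, T3, T5.
Key observation: T9 marks the first exact bind of the order: its need (0, 0, 0, 1) fits the free (3, 1, 0, 1) with zero slack on a requested resource.
Check, step by step:
  pool = (3, 1, 0, 1)
  T9: need (0, 0, 0, 1) fits (3, 1, 0, 1); releases (1, 2, 0, 3), pool now (4, 3, 0, 4)
  T7: need (4, 3, 0, 3) fits (4, 3, 0, 4); releases (2, 2, 1, 1), pool now (6, 5, 1, 5)
  T3: need (6, 5, 1, 5) fits (6, 5, 1, 5); releases (2, 2, 0, 0), pool now (8, 7, 1, 5)
  T5: need (8, 2, 0, 5) fits (8, 7, 1, 5); releases (2, 3, 0, 1), pool now (10, 10, 1, 6)


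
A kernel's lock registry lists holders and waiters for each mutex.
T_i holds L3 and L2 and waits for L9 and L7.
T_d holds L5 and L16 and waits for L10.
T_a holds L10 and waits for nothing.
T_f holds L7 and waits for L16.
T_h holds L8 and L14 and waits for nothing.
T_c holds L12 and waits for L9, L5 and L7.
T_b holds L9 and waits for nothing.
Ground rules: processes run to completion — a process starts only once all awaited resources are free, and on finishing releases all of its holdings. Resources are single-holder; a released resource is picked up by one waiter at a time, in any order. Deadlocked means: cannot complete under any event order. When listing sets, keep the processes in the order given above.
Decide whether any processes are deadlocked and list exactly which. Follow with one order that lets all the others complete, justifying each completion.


The deadlocked set is empty.
Key observation: no waiting chain loops back on itself — every chain ends at a process that waits on nothing, so everyone eventually runs.
The rest can finish in the order T_b, T_a, T_d, T_h, T_f, T_i, T_c.
Step-by-step check:
  run T_b (it waits on nothing); releases L9
  run T_a (it waits on nothing); releases L10
  T_d waits on L10 — all released -> runs and releases L5 and L16
  run T_h (it waits on nothing); releases L8 and L14
  T_f waits on L16 — all released -> runs and releases L7
  T_i waits on L9 and L7 — all released -> runs and releases L3 and L2
  T_c waits on L9, L5 and L7 — all released -> runs and releases L12


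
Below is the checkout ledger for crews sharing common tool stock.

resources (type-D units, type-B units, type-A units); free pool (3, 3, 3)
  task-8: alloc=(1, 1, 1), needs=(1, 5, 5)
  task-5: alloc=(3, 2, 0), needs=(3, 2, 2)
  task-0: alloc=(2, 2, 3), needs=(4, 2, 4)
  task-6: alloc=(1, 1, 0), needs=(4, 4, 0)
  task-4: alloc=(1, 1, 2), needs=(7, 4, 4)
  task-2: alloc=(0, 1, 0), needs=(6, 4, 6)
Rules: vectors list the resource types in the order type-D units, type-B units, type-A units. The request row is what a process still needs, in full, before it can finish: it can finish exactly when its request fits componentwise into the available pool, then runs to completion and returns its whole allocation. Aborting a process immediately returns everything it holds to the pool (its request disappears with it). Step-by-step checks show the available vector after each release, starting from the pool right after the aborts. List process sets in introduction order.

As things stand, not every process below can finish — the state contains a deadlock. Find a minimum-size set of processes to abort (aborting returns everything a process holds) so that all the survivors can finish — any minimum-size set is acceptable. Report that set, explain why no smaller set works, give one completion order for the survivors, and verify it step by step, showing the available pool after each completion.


Minimum abort set: task-0.
Key observation: no ordering could ever have run task-2 before the abort of task-0; with (2, 2, 3) back in the pool it fits at step 2.
Why nothing smaller works: aborting no one leaves the state deadlocked as given.
The survivors complete as task-6, task-2, task-8, task-4, task-5. Verifying each step (starting from the post-abort pool):
  pool = (5, 5, 6)
  task-6 needs (4, 4, 0) <= (5, 5, 6) -> finishes; pool += (1, 1, 0) = (6, 6, 6)
  task-2 needs (6, 4, 6) <= (6, 6, 6) -> finishes; pool += (0, 1, 0) = (6, 7, 6)
  task-8 needs (1, 5, 5) <= (6, 7, 6) -> finishes; pool += (1, 1, 1) = (7, 8, 7)
  task-4 needs (7, 4, 4) <= (7, 8, 7) -> finishes; pool += (1, 1, 2) = (8, 9, 9)
  task-5 needs (3, 2, 2) <= (8, 9, 9) -> finishes; pool += (3, 2, 0) = (11, 11, 9)


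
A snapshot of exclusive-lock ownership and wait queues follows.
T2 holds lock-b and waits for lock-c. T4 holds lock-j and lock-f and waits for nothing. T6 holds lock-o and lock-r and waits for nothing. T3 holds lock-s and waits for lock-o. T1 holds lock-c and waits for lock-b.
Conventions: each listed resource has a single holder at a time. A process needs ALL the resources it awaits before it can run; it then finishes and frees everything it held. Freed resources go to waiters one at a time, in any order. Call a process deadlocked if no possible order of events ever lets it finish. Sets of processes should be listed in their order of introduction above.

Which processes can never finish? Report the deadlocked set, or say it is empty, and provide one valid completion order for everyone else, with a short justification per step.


The deadlocked set is T2 and T1.
Key observation: the waits loop around T2 -> T1 -> T2 with no way out; no other process is dragged down with it.
The rest can finish in the order T6, T3, T4.
Check, step by step:
  T6: no waits; runs immediately, freeing lock-o and lock-r
  T3 waits on lock-o — all released -> runs and releases lock-s
  T4: no waits; runs immediately, freeing lock-j and lock-f


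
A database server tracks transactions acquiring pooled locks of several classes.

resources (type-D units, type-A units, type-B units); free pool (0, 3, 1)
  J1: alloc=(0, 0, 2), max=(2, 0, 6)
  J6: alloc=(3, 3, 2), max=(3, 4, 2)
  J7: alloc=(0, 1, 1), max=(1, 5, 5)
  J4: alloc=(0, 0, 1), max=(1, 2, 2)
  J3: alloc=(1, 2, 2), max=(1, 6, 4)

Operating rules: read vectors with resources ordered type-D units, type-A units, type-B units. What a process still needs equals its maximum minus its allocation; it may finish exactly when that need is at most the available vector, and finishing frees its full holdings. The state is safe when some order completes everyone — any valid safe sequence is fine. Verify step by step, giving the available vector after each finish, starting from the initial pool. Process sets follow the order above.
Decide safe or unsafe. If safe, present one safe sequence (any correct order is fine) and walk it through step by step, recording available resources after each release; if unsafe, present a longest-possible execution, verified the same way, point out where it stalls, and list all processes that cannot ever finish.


The state is SAFE; one workable sequence: J6, J4, J3, J1, J7.
Key observation: the order never hits an exact fit; J6 is the first step at the minimum slack of 2 on its requested resources ((0, 1, 0), (0, 3, 1) free).
Verifying each step:
  pool = (0, 3, 1)
  J6 needs (0, 1, 0) <= (0, 3, 1) -> finishes; pool += (3, 3, 2) = (3, 6, 3)
  J4 needs (1, 2, 1) <= (3, 6, 3) -> finishes; pool += (0, 0, 1) = (3, 6, 4)
  J3 needs (0, 4, 2) <= (3, 6, 4) -> finishes; pool += (1, 2, 2) = (4, 8, 6)
  J1 needs (2, 0, 4) <= (4, 8, 6) -> finishes; pool += (0, 0, 2) = (4, 8, 8)
  J7 needs (1, 4, 4) <= (4, 8, 8) -> finishes; pool += (0, 1, 1) = (4, 9, 9)


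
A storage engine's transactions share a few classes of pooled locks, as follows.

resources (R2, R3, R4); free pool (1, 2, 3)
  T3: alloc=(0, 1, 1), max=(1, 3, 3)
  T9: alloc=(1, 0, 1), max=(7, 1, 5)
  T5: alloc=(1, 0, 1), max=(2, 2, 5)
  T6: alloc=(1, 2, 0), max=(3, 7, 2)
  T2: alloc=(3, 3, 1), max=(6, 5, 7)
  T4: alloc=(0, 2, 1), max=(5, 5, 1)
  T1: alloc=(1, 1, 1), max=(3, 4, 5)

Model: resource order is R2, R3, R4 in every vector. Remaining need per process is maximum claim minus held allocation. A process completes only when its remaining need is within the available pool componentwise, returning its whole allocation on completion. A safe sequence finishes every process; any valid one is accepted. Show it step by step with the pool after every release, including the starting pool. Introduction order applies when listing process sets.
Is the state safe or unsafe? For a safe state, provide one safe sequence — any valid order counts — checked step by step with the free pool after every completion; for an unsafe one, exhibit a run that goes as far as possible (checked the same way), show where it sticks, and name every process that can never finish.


SAFE. One safe sequence: T3, T5, T1, T2, T6, T9, T4.
Key observation: the first exact fit in this order is T3 — it needs (1, 2, 2) with (1, 2, 3) free, meeting a requested resource to the last unit.
Step-by-step check:
  pool = (1, 2, 3)
  T3 needs (1, 2, 2) <= (1, 2, 3) -> finishes; pool += (0, 1, 1) = (1, 3, 4)
  T5 needs (1, 2, 4) <= (1, 3, 4) -> finishes; pool += (1, 0, 1) = (2, 3, 5)
  T1 needs (2, 3, 4) <= (2, 3, 5) -> finishes; pool += (1, 1, 1) = (3, 4, 6)
  T2 needs (3, 2, 6) <= (3, 4, 6) -> finishes; pool += (3, 3, 1) = (6, 7, 7)
  T6 needs (2, 5, 2) <= (6, 7, 7) -> finishes; pool += (1, 2, 0) = (7, 9, 7)
  T9 needs (6, 1, 4) <= (7, 9, 7) -> finishes; pool += (1, 0, 1) = (8, 9, 8)
  T4 needs (5, 3, 0) <= (8, 9, 8) -> finishes; pool += (0, 2, 1) = (8, 11, 9)


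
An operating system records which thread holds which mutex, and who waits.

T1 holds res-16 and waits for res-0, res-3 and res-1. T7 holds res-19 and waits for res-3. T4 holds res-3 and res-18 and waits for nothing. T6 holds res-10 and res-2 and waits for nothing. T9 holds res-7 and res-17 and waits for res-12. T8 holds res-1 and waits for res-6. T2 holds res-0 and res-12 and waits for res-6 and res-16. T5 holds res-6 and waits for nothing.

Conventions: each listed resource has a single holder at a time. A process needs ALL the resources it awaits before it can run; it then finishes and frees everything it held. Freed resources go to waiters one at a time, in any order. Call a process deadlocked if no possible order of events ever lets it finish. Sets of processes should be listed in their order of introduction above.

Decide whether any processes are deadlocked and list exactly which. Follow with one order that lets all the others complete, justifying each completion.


Deadlocked: T1, T9 and T2.
Key observation: the cycle T1 -> T2 -> T1 can never break — each member waits on the next; T9 waits into the deadlock from upstream.
The rest can finish in the order T4, T5, T6, T8, T7.
Step-by-step check:
  T4: no waits; runs immediately, freeing res-3 and res-18
  T5: no waits; runs immediately, freeing res-6
  T6: no waits; runs immediately, freeing res-10 and res-2
  run T8 (all its waits — res-6 — are resolved); releases res-1
  run T7 (all its waits — res-3 — are resolved); releases res-19


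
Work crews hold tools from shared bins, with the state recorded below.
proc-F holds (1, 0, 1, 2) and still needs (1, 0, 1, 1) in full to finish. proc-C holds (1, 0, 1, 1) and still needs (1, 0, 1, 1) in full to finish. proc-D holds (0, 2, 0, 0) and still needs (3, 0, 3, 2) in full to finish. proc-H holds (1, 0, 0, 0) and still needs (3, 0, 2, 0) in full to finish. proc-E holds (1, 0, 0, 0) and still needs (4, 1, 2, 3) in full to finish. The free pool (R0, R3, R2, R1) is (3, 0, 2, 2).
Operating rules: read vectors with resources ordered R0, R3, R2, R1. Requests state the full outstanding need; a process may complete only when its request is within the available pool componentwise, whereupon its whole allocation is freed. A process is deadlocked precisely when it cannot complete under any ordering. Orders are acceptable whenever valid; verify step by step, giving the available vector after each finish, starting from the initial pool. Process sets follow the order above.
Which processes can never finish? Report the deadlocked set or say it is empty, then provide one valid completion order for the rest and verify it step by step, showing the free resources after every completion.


The deadlocked set is empty.
Key observation: proc-F leads a chain of completions in which each release enables another process.
A valid finishing order for the others: proc-F, proc-D, proc-C, proc-H, proc-E. Walking it through:
  pool = (3, 0, 2, 2)
  proc-F: need (1, 0, 1, 1) fits (3, 0, 2, 2); releases (1, 0, 1, 2), pool now (4, 0, 3, 4)
  proc-D: need (3, 0, 3, 2) fits (4, 0, 3, 4); releases (0, 2, 0, 0), pool now (4, 2, 3, 4)
  proc-C: need (1, 0, 1, 1) fits (4, 2, 3, 4); releases (1, 0, 1, 1), pool now (5, 2, 4, 5)
  proc-H: need (3, 0, 2, 0) fits (5, 2, 4, 5); releases (1, 0, 0, 0), pool now (6, 2, 4, 5)
  proc-E: need (4, 1, 2, 3) fits (6, 2, 4, 5); releases (1, 0, 0, 0), pool now (7, 2, 4, 5)


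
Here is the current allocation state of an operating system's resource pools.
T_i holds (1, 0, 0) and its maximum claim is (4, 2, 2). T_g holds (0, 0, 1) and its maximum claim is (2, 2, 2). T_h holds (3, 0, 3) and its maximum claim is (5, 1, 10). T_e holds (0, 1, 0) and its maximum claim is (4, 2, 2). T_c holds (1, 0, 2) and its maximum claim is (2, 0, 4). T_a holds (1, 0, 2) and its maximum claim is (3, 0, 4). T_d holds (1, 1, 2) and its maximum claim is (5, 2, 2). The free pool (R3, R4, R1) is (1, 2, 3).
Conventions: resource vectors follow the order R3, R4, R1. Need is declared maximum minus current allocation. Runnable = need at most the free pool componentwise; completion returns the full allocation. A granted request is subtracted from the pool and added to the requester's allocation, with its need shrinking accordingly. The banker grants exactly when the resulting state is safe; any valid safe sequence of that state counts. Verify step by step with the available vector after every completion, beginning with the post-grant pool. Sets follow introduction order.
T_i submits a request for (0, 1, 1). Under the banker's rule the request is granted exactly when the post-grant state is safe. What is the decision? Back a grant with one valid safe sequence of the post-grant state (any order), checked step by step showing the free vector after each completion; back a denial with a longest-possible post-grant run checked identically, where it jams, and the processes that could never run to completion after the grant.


GRANT: granting preserves safety; a valid post-grant sequence is T_c, T_a, T_i, T_g, T_e, T_d, T_h.
Key observation: post-grant, (1, 1, 2) remains, and an order beginning with T_c completes everyone.
Verifying the post-grant state step by step:
  pool = (1, 1, 2)
  T_c: need (1, 0, 2) fits (1, 1, 2); releases (1, 0, 2), pool now (2, 1, 4)
  T_a: need (2, 0, 2) fits (2, 1, 4); releases (1, 0, 2), pool now (3, 1, 6)
  T_i: need (3, 1, 1) fits (3, 1, 6); releases (1, 1, 1), pool now (4, 2, 7)
  T_g: need (2, 2, 1) fits (4, 2, 7); releases (0, 0, 1), pool now (4, 2, 8)
  T_e: need (4, 1, 2) fits (4, 2, 8); releases (0, 1, 0), pool now (4, 3, 8)
  T_d: need (4, 1, 0) fits (4, 3, 8); releases (1, 1, 2), pool now (5, 4, 10)
  T_h: need (2, 1, 7) fits (5, 4, 10); releases (3, 0, 3), pool now (8, 4, 13)


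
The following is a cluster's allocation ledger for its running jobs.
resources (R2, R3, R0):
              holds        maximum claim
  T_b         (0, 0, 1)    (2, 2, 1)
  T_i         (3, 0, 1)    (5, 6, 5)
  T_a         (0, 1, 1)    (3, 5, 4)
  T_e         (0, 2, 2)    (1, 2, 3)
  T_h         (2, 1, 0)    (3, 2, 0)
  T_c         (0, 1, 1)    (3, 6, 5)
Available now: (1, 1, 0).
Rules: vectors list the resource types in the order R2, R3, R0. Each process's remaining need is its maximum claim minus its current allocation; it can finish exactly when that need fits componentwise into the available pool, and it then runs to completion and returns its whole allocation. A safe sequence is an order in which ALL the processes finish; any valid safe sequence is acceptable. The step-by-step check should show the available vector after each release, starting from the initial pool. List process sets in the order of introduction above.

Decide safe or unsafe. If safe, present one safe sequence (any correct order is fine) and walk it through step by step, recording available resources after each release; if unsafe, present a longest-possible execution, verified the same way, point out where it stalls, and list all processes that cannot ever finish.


The state is SAFE; one workable sequence: T_h, T_b, T_e, T_a, T_c, T_i.
Key observation: the first exact fit in this order is T_h — it needs (1, 1, 0) with (1, 1, 0) free, meeting a requested resource to the last unit.
Check, step by step:
  pool = (1, 1, 0)
  T_h: need (1, 1, 0) fits (1, 1, 0); releases (2, 1, 0), pool now (3, 2, 0)
  T_b: need (2, 2, 0) fits (3, 2, 0); releases (0, 0, 1), pool now (3, 2, 1)
  T_e: need (1, 0, 1) fits (3, 2, 1); releases (0, 2, 2), pool now (3, 4, 3)
  T_a: need (3, 4, 3) fits (3, 4, 3); releases (0, 1, 1), pool now (3, 5, 4)
  T_c: need (3, 5, 4) fits (3, 5, 4); releases (0, 1, 1), pool now (3, 6, 5)
  T_i: need (2, 6, 4) fits (3, 6, 5); releases (3, 0, 1), pool now (6, 6, 6)


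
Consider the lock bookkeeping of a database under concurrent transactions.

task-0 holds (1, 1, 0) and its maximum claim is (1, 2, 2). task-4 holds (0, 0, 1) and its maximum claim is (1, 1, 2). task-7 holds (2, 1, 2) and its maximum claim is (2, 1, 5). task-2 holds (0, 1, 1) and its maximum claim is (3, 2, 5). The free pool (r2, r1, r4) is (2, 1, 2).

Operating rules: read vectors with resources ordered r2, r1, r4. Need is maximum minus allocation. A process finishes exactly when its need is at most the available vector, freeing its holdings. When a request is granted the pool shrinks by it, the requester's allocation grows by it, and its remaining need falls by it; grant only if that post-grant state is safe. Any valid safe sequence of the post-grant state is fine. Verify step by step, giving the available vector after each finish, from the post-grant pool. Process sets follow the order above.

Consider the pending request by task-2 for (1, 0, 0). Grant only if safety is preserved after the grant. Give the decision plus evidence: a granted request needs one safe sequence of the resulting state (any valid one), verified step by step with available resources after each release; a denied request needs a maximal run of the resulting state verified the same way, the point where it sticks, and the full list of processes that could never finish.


GRANT — the state after the grant stays safe, e.g. via task-0, task-4, task-7, task-2.
Key observation: (1, 1, 2) free after granting still covers task-0 first, and each release covers the next.
Verifying the post-grant state step by step:
  pool = (1, 1, 2)
  task-0: need (0, 1, 2) fits (1, 1, 2); releases (1, 1, 0), pool now (2, 2, 2)
  task-4: need (1, 1, 1) fits (2, 2, 2); releases (0, 0, 1), pool now (2, 2, 3)
  task-7: need (0, 0, 3) fits (2, 2, 3); releases (2, 1, 2), pool now (4, 3, 5)
  task-2: need (2, 1, 4) fits (4, 3, 5); releases (1, 1, 1), pool now (5, 4, 6)


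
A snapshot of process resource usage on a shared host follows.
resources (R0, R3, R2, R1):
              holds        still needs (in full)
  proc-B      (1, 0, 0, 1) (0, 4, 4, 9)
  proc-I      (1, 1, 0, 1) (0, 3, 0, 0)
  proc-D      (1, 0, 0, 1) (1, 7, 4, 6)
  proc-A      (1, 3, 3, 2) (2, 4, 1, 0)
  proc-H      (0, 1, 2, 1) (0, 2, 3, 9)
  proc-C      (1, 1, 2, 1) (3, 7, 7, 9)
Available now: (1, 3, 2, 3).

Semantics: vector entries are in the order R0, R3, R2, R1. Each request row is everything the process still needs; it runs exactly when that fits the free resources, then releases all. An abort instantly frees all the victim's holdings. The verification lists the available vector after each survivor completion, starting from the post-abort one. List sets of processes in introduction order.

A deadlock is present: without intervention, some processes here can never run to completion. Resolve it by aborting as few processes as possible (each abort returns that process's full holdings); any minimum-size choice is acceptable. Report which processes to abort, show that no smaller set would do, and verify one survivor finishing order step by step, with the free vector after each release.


Abort proc-B and proc-H.
Key observation: no ordering could ever have run proc-C before the abort of proc-B and proc-H; with (1, 1, 2, 2) back in the pool it fits at step 4.
No one abort is enough; case by case: proc-B alone leaves proc-H blocked (short on R1); proc-I alone leaves proc-B blocked (short on R1); proc-D alone leaves proc-B blocked (short on R1); proc-A alone leaves proc-B blocked (short on R1); proc-H alone leaves proc-B blocked (short on R1); proc-C alone leaves proc-B blocked (short on R1).
The survivors complete as proc-I, proc-A, proc-D, proc-C. Walking it through (starting from the post-abort pool):
  pool = (2, 4, 4, 5)
  proc-I: need (0, 3, 0, 0) fits (2, 4, 4, 5); releases (1, 1, 0, 1), pool now (3, 5, 4, 6)
  proc-A: need (2, 4, 1, 0) fits (3, 5, 4, 6); releases (1, 3, 3, 2), pool now (4, 8, 7, 8)
  proc-D: need (1, 7, 4, 6) fits (4, 8, 7, 8); releases (1, 0, 0, 1), pool now (5, 8, 7, 9)
  proc-C: need (3, 7, 7, 9) fits (5, 8, 7, 9); releases (1, 1, 2, 1), pool now (6, 9, 9, 10)


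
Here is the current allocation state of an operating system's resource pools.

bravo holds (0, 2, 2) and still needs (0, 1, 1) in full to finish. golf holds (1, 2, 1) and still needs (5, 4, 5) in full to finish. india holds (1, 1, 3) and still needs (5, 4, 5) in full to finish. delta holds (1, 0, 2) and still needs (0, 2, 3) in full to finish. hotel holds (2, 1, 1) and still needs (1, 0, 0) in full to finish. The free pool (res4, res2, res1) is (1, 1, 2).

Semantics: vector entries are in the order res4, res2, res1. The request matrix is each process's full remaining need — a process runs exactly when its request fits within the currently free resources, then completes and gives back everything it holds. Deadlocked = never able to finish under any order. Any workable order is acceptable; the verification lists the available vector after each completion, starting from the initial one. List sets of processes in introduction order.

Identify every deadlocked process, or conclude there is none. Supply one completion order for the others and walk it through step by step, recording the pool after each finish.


Deadlocked set: golf and india.
Key observation: the wall is res4: completing hotel, bravo, delta brings the pool only to (4, 4, 7), and all the rest need more.
The rest can finish in the order hotel, bravo, delta. Check, step by step:
  pool = (1, 1, 2)
  hotel: need (1, 0, 0) fits (1, 1, 2); releases (2, 1, 1), pool now (3, 2, 3)
  bravo: need (0, 1, 1) fits (3, 2, 3); releases (0, 2, 2), pool now (3, 4, 5)
  delta: need (0, 2, 3) fits (3, 4, 5); releases (1, 0, 2), pool now (4, 4, 7)
The blocked processes can never fit:
  blocked: golf wants (5, 4, 5), pool (4, 4, 7) — not enough res4
  blocked: india wants (5, 4, 5), pool (4, 4, 7) — not enough res4


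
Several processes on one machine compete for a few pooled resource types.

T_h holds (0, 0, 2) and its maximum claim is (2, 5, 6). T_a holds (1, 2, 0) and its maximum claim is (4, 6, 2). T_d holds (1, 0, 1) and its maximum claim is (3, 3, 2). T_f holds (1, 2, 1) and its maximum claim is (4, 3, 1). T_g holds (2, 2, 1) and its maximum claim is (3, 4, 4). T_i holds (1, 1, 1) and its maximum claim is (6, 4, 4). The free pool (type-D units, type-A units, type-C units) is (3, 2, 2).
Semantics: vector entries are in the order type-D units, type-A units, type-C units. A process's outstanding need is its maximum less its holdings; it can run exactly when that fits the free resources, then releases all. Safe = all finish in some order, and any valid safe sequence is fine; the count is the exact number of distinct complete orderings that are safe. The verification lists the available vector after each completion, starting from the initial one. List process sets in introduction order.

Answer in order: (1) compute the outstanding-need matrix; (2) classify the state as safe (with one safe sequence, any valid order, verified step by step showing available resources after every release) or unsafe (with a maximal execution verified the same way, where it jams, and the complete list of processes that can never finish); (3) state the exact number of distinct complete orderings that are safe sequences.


(1) Remaining need (order type-D units, type-A units, type-C units):
  T_h: (2, 5, 4)
  T_a: (3, 4, 2)
  T_d: (2, 3, 1)
  T_f: (3, 1, 0)
  T_g: (1, 2, 3)
  T_i: (5, 3, 3)
(2) SAFE. One safe sequence: T_f, T_d, T_i, T_a, T_g, T_h.
Key observation: the first exact fit in this order is T_f — it needs (3, 1, 0) with (3, 2, 2) free, meeting a requested resource to the last unit.
Verifying each step:
  pool = (3, 2, 2)
  T_f needs (3, 1, 0) <= (3, 2, 2) -> finishes; pool += (1, 2, 1) = (4, 4, 3)
  T_d needs (2, 3, 1) <= (4, 4, 3) -> finishes; pool += (1, 0, 1) = (5, 4, 4)
  T_i needs (5, 3, 3) <= (5, 4, 4) -> finishes; pool += (1, 1, 1) = (6, 5, 5)
  T_a needs (3, 4, 2) <= (6, 5, 5) -> finishes; pool += (1, 2, 0) = (7, 7, 5)
  T_g needs (1, 2, 3) <= (7, 7, 5) -> finishes; pool += (2, 2, 1) = (9, 9, 6)
  T_h needs (2, 5, 4) <= (9, 9, 6) -> finishes; pool += (0, 0, 2) = (9, 9, 8)
(3) The exact count: 60 of the possible complete orderings are safe sequences.


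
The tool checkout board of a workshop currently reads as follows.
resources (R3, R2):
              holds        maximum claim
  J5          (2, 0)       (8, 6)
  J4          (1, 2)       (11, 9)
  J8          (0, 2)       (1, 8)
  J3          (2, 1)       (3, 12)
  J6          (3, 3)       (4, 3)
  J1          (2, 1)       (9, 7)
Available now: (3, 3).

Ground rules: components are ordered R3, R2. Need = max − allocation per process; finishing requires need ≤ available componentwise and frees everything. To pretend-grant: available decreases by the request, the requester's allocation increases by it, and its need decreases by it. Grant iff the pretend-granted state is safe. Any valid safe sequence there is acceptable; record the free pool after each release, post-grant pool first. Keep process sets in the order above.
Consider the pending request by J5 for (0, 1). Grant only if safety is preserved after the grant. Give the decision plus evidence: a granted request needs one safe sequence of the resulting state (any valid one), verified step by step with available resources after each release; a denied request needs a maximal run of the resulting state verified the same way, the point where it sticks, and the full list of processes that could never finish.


GRANT. The post-grant state is safe; one safe sequence: J6, J5, J1, J4, J8, J3.
Key observation: after the grant the pool drops to (3, 2), which still lets J6 finish first and unwind the rest.
Verifying the post-grant state step by step:
  pool = (3, 2)
  J6 needs (1, 0) <= (3, 2) -> finishes; pool += (3, 3) = (6, 5)
  J5 needs (6, 5) <= (6, 5) -> finishes; pool += (2, 1) = (8, 6)
  J1 needs (7, 6) <= (8, 6) -> finishes; pool += (2, 1) = (10, 7)
  J4 needs (10, 7) <= (10, 7) -> finishes; pool += (1, 2) = (11, 9)
  J8 needs (1, 6) <= (11, 9) -> finishes; pool += (0, 2) = (11, 11)
  J3 needs (1, 11) <= (11, 11) -> finishes; pool += (2, 1) = (13, 12)


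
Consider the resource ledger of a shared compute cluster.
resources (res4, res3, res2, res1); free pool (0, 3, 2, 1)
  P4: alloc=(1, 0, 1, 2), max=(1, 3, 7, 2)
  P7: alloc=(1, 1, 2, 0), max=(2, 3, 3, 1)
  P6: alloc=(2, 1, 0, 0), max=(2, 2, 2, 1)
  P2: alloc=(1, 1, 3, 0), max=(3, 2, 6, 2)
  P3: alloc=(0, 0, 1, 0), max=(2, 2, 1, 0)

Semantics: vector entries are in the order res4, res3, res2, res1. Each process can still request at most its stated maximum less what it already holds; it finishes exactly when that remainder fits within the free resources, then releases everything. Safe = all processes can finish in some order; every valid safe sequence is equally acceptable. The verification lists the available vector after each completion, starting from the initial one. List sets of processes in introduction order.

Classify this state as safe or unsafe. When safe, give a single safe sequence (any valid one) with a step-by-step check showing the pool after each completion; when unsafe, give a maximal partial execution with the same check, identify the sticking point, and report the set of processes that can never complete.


UNSAFE — no complete ordering exists.
Key observation: after P6, P7, P3 the pool peaks at (3, 5, 5, 1), and each blocked process is short somewhere: P4 on res2; P2 on res1.
Going as far as possible: P6, P7, P3; after that, nothing fits. Step-by-step check:
  pool = (0, 3, 2, 1)
  run P6 (needs (0, 1, 2, 1), free (0, 3, 2, 1)); after release of (2, 1, 0, 0) the pool is (2, 4, 2, 1)
  run P7 (needs (1, 2, 1, 1), free (2, 4, 2, 1)); after release of (1, 1, 2, 0) the pool is (3, 5, 4, 1)
  run P3 (needs (2, 2, 0, 0), free (3, 5, 4, 1)); after release of (0, 0, 1, 0) the pool is (3, 5, 5, 1)
  P4 cannot run: need (0, 3, 6, 0) vs free (3, 5, 5, 1) (insufficient res2)
  P2 cannot run: need (2, 1, 3, 2) vs free (3, 5, 5, 1) (insufficient res1)
Permanently blocked: P4 and P2.


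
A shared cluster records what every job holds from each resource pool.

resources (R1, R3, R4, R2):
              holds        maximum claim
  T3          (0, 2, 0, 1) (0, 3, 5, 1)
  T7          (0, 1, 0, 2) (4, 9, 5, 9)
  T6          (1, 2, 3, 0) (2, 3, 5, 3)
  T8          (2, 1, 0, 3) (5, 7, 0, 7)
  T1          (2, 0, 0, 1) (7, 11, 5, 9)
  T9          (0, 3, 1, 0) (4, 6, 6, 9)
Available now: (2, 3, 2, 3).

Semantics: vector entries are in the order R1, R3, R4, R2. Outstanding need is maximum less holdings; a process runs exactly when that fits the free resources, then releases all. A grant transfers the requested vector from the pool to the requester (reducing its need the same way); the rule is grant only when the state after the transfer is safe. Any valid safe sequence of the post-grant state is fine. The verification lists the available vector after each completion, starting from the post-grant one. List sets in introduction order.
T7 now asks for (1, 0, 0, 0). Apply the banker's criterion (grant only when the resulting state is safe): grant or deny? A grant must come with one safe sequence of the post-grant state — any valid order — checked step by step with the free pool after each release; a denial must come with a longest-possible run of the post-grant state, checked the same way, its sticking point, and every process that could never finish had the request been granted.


DENY: after the grant no complete ordering would exist.
Key observation: the pool after T6, T3 is (2, 7, 5, 4); every surviving request exceeds it in R1, so progress ends there.
Pretend the grant happened; the run T6, T3 goes as far as possible. Step-by-step check:
  pool = (1, 3, 2, 3)
  T6: need (1, 1, 2, 3) fits (1, 3, 2, 3); releases (1, 2, 3, 0), pool now (2, 5, 5, 3)
  T3: need (0, 1, 5, 0) fits (2, 5, 5, 3); releases (0, 2, 0, 1), pool now (2, 7, 5, 4)
  T7 cannot run: need (3, 8, 5, 7) vs free (2, 7, 5, 4) (insufficient R1, R3 and R2)
  T8 cannot run: need (3, 6, 0, 4) vs free (2, 7, 5, 4) (insufficient R1)
  T1 cannot run: need (5, 11, 5, 8) vs free (2, 7, 5, 4) (insufficient R1, R3 and R2)
  T9 cannot run: need (4, 3, 5, 9) vs free (2, 7, 5, 4) (insufficient R1 and R2)
Had the request been granted, T7, T8, T1 and T9 could never finish.


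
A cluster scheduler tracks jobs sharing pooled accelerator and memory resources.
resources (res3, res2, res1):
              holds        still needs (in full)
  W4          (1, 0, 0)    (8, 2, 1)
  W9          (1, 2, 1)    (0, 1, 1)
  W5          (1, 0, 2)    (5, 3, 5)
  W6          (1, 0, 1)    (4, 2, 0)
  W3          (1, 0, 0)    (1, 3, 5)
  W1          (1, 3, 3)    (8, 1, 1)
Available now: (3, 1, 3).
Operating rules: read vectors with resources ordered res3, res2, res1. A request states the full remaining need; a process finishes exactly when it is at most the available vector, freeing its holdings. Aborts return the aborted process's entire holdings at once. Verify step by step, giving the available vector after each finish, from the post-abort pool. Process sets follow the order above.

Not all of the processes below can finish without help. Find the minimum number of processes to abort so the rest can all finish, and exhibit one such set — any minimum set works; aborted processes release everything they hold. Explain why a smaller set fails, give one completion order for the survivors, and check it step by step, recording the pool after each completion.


The answer: abort W1.
Key observation: no ordering could ever have run W4 before the abort of W1; with (1, 3, 3) back in the pool it fits at step 5.
No smaller set exists: with zero aborts the deadlock remains.
Survivors finish in the order: W3, W6, W9, W5, W4. Step-by-step check (pool after the aborts first):
  pool = (4, 4, 6)
  W3: need (1, 3, 5) fits (4, 4, 6); releases (1, 0, 0), pool now (5, 4, 6)
  W6: need (4, 2, 0) fits (5, 4, 6); releases (1, 0, 1), pool now (6, 4, 7)
  W9: need (0, 1, 1) fits (6, 4, 7); releases (1, 2, 1), pool now (7, 6, 8)
  W5: need (5, 3, 5) fits (7, 6, 8); releases (1, 0, 2), pool now (8, 6, 10)
  W4: need (8, 2, 1) fits (8, 6, 10); releases (1, 0, 0), pool now (9, 6, 10)


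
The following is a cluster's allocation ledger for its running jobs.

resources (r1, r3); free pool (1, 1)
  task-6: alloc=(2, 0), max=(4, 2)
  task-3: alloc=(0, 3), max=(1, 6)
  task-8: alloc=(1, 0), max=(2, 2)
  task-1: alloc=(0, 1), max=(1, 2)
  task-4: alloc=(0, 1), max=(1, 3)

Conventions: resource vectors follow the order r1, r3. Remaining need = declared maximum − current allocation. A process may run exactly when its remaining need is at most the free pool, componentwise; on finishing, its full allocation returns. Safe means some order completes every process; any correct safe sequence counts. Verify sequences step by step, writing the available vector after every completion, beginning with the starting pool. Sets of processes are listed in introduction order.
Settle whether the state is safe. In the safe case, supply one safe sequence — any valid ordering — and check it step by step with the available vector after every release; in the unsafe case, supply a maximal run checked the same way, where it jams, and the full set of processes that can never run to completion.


SAFE — a valid safe sequence is task-1, task-8, task-4, task-6, task-3.
Key observation: task-1 marks the first exact bind of the order: its need (1, 1) fits the free (1, 1) with zero slack on a requested resource.
Verifying each step:
  pool = (1, 1)
  run task-1 (needs (1, 1), free (1, 1)); after release of (0, 1) the pool is (1, 2)
  run task-8 (needs (1, 2), free (1, 2)); after release of (1, 0) the pool is (2, 2)
  run task-4 (needs (1, 2), free (2, 2)); after release of (0, 1) the pool is (2, 3)
  run task-6 (needs (2, 2), free (2, 3)); after release of (2, 0) the pool is (4, 3)
  run task-3 (needs (1, 3), free (4, 3)); after release of (0, 3) the pool is (4, 6)


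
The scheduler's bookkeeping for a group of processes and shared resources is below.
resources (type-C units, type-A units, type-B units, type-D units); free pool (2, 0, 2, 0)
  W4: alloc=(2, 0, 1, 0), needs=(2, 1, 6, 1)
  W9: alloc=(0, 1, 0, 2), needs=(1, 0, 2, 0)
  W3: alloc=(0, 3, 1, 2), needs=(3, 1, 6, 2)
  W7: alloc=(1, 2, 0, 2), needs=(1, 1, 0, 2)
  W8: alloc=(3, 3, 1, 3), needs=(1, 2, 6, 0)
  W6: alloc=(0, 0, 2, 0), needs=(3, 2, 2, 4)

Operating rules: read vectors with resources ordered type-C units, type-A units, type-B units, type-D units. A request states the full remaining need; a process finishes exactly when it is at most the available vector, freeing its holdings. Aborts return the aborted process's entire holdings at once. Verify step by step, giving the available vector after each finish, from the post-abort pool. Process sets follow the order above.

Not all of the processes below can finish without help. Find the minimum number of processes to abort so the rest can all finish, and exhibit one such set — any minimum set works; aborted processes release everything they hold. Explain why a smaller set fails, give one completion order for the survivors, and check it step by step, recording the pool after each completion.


The answer: abort W4 and W8.
Key observation: the deadlocked W3 becomes finishable only because W4 and W8 released (5, 3, 2, 3); it completes at step 4 below.
Minimality, checking each single-abort alternative: W4 alone leaves W3 blocked (short on type-B units); W9 alone leaves W4 blocked (short on type-B units); W3 alone leaves W4 blocked (short on type-B units); W7 alone leaves W4 blocked (short on type-B units); W8 alone leaves W4 blocked (short on type-B units); W6 alone leaves W4 blocked (short on type-B units).
Survivors finish in the order: W7, W9, W6, W3. Verifying each step (pool after the aborts first):
  pool = (7, 3, 4, 3)
  run W7 (needs (1, 1, 0, 2), free (7, 3, 4, 3)); after release of (1, 2, 0, 2) the pool is (8, 5, 4, 5)
  run W9 (needs (1, 0, 2, 0), free (8, 5, 4, 5)); after release of (0, 1, 0, 2) the pool is (8, 6, 4, 7)
  run W6 (needs (3, 2, 2, 4), free (8, 6, 4, 7)); after release of (0, 0, 2, 0) the pool is (8, 6, 6, 7)
  run W3 (needs (3, 1, 6, 2), free (8, 6, 6, 7)); after release of (0, 3, 1, 2) the pool is (8, 9, 7, 9)


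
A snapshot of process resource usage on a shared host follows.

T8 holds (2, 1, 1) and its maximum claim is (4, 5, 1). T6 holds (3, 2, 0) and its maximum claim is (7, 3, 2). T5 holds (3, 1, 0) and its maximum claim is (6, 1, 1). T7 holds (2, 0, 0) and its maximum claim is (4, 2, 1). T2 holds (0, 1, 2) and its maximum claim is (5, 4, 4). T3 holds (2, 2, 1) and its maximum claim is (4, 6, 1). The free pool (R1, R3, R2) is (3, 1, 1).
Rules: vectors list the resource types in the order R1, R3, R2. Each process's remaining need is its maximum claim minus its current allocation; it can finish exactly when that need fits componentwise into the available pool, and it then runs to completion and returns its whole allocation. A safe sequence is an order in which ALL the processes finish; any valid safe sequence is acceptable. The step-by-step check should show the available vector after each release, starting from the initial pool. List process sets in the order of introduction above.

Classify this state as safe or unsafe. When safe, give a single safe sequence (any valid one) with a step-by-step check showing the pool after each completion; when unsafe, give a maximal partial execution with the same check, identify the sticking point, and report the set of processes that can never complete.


UNSAFE.
Key observation: after T5, T7 the pool peaks at (8, 2, 1), and each blocked process is short somewhere: T8 on R3; T6 on R2; T2 on R3, R2; T3 on R3.
The run T5, T7 cannot be extended any further. Walking it through:
  pool = (3, 1, 1)
  T5 needs (3, 0, 1) <= (3, 1, 1) -> finishes; pool += (3, 1, 0) = (6, 2, 1)
  T7 needs (2, 2, 1) <= (6, 2, 1) -> finishes; pool += (2, 0, 0) = (8, 2, 1)
  T8 still needs (2, 4, 0) but only (8, 2, 1) is free — short on R3
  T6 still needs (4, 1, 2) but only (8, 2, 1) is free — short on R2
  T2 still needs (5, 3, 2) but only (8, 2, 1) is free — short on R3 and R2
  T3 still needs (2, 4, 0) but only (8, 2, 1) is free — short on R3
Permanently blocked: T8, T6, T2 and T3.
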